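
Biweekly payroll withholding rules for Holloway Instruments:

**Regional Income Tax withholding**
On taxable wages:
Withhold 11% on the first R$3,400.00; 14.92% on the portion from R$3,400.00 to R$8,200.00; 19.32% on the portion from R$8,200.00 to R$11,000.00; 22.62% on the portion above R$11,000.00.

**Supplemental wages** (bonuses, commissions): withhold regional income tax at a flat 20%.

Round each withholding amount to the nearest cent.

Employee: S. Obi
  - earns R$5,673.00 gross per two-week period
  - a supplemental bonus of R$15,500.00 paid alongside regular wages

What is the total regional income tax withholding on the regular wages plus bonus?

R$3,813.13

Regional Income Tax: taxable = R$5,673.00
  R$374.00 + 14.92% × (R$5,673.00 − R$3,400.00) = R$374.00 + 14.92% × R$2,273.00 = R$713.13
Supplemental (20% flat on bonus): 20% × R$15,500.00 = R$3,100.00
Total regional income tax: R$713.13 + R$3,100.00 = R$3,813.13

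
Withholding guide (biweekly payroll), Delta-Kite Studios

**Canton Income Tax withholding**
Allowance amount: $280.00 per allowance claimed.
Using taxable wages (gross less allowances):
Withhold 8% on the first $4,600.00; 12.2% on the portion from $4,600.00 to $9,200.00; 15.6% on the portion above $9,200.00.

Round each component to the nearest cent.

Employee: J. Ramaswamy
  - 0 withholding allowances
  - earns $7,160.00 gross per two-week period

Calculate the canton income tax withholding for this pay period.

Canton Income Tax: taxable = $7,160.00
  $368.00 + 12.2% × ($7,160.00 − $4,600.00) = $368.00 + 12.2% × $2,560.00 = $680.32

$680.32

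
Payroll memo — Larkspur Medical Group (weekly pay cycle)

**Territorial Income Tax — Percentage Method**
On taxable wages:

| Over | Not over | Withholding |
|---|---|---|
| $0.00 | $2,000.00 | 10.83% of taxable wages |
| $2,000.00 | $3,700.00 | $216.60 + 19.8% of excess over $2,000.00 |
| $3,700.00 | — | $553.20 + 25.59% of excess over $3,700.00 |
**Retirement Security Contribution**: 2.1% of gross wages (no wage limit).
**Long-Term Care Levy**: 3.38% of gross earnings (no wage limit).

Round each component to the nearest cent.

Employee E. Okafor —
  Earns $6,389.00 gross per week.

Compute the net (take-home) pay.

Territorial Income Tax: taxable = $6,389.00
  $553.20 + 25.59% × ($6,389.00 − $3,700.00) = $553.20 + 25.59% × $2,689.00 = $1,241.32
Retirement Security Contribution: 2.1% × $6,389.00 = $134.17
Long-Term Care Levy: 3.38% × $6,389.00 = $215.95
Total withheld: $1,241.32 + $134.17 + $215.95 = $1,591.44
Net pay: $6,389.00 − $1,591.44 = $4,797.56

$4,797.56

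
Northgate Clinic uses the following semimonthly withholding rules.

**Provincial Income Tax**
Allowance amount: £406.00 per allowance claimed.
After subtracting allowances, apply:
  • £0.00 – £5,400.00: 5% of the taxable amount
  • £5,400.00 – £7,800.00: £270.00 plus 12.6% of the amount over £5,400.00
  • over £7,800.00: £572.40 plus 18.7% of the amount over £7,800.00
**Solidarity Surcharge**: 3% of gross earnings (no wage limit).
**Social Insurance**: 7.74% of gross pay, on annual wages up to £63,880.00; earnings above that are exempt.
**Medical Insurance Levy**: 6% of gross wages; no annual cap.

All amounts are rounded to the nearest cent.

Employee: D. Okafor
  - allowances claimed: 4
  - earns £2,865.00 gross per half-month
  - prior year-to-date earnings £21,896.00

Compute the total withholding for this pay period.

£541.65

Provincial Income Tax: taxable = £2,865.00 − 4×£406.00 = £1,241.00
  5% × £1,241.00 = £62.05
Solidarity Surcharge: 3% × £2,865.00 = £85.95
Social Insurance: 7.74% × £2,865.00 = £221.75
Medical Insurance Levy: 6% × £2,865.00 = £171.90
Total: £62.05 + £85.95 + £221.75 + £171.90 = £541.65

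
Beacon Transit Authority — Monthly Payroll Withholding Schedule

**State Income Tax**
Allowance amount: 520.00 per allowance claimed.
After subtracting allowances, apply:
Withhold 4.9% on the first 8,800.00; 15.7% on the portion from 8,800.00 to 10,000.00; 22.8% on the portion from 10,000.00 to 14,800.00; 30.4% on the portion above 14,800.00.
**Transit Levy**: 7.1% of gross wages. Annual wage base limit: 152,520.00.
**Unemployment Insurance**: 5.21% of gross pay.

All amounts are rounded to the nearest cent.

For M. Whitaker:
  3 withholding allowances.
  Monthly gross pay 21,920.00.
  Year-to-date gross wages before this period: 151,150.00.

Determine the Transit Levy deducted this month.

97.27

Transit Levy: cap 152,520.00 − YTD 151,150.00 = 1,370.00 subject; 7.1% × 1,370.00 = 97.27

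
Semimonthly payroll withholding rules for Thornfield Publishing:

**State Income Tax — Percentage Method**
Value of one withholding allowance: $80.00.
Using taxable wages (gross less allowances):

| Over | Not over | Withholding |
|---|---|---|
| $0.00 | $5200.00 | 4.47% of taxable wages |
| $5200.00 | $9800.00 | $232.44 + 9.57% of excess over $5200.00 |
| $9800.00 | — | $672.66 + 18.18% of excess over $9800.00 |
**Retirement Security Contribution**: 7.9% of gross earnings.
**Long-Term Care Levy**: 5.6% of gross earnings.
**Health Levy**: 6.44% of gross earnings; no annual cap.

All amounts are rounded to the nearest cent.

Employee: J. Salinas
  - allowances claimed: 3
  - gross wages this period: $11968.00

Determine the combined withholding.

$3409.59

State Income Tax: taxable = $11968.00 − 3×$80.00 = $11728.00
  $672.66 + 18.18% × ($11728.00 − $9800.00) = $672.66 + 18.18% × $1928.00 = $1023.17
Retirement Security Contribution: 7.9% × $11968.00 = $945.47
Long-Term Care Levy: 5.6% × $11968.00 = $670.21
Health Levy: 6.44% × $11968.00 = $770.74
Total: $1023.17 + $945.47 + $670.21 + $770.74 = $3409.59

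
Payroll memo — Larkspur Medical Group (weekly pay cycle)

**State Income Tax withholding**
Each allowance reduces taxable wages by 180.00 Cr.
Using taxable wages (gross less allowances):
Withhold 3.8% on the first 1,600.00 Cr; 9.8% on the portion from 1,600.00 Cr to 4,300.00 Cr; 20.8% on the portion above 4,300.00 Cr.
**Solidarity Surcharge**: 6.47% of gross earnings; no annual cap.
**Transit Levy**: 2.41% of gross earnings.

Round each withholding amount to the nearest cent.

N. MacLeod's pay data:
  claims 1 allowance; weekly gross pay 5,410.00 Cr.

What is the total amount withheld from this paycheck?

State Income Tax: taxable = 5,410.00 Cr − 1×180.00 Cr = 5,230.00 Cr
  325.40 Cr + 20.8% × (5,230.00 Cr − 4,300.00 Cr) = 325.40 Cr + 20.8% × 930.00 Cr = 518.84 Cr
Solidarity Surcharge: 6.47% × 5,410.00 Cr = 350.03 Cr
Transit Levy: 2.41% × 5,410.00 Cr = 130.38 Cr
Total: 518.84 Cr + 350.03 Cr + 130.38 Cr = 999.25 Cr

999.25 Cr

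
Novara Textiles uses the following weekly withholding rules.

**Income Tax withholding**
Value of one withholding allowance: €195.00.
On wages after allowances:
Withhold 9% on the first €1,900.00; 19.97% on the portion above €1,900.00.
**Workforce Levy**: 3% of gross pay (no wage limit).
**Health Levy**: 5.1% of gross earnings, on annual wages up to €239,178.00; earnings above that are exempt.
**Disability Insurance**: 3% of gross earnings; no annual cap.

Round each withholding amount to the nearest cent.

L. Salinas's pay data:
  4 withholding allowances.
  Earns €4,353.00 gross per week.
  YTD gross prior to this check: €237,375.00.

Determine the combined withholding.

Income Tax: taxable = €4,353.00 − 4×€195.00 = €3,573.00
  €171.00 + 19.97% × (€3,573.00 − €1,900.00) = €171.00 + 19.97% × €1,673.00 = €505.10
Workforce Levy: 3% × €4,353.00 = €130.59
Health Levy: cap €239,178.00 − YTD €237,375.00 = €1,803.00 subject; 5.1% × €1,803.00 = €91.95
Disability Insurance: 3% × €4,353.00 = €130.59
Total: €505.10 + €130.59 + €91.95 + €130.59 = €858.23

€858.23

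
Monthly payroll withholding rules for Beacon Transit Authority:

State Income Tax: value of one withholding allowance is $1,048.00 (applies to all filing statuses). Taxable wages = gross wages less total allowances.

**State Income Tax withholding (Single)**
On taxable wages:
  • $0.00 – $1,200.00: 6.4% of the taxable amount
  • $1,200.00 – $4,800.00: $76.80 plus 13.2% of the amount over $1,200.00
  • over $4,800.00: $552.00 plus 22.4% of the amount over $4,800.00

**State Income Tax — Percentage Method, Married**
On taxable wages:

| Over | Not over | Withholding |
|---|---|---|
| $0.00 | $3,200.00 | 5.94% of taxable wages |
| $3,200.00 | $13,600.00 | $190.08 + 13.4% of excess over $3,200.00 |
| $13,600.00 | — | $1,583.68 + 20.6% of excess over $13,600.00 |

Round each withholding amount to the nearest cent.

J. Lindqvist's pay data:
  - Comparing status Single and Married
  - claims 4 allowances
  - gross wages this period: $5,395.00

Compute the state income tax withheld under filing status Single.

$77.20

State Income Tax (Single): taxable = $5,395.00 − 4×$1,048.00 = $1,203.00
  $76.80 + 13.2% × ($1,203.00 − $1,200.00) = $76.80 + 13.2% × $3.00 = $77.20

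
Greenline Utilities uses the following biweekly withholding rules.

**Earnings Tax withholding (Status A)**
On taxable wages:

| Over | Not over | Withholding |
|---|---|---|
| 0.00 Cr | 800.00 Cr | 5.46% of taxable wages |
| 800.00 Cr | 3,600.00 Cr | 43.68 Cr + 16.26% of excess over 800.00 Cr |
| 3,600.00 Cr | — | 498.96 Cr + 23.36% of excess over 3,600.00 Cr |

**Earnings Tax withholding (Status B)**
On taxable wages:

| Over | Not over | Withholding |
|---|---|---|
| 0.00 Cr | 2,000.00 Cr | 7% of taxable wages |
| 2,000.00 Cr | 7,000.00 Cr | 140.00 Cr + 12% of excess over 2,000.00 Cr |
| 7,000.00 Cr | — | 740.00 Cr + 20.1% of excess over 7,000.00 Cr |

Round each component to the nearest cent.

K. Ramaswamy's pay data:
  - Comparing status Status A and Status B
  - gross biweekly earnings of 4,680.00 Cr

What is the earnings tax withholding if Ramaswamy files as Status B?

Earnings Tax (Status B): taxable = 4,680.00 Cr
  140.00 Cr + 12% × (4,680.00 Cr − 2,000.00 Cr) = 140.00 Cr + 12% × 2,680.00 Cr = 461.60 Cr

461.60 Cr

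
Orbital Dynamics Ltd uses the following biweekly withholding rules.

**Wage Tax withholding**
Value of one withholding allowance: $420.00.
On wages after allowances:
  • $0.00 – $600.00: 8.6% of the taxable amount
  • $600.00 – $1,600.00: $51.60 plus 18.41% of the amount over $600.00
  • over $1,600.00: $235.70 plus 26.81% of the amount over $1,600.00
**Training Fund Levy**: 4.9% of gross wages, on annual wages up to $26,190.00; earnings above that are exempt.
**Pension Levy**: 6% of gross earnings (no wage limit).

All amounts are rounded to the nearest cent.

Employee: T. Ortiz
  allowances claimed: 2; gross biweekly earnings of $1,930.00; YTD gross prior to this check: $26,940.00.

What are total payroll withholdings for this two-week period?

$257.61

Wage Tax: taxable = $1,930.00 − 2×$420.00 = $1,090.00
  $51.60 + 18.41% × ($1,090.00 − $600.00) = $51.60 + 18.41% × $490.00 = $141.81
Training Fund Levy: YTD $26,940.00 ≥ cap $26,190.00 → $0.00
Pension Levy: 6% × $1,930.00 = $115.80
Total: $141.81 + $0.00 + $115.80 = $257.61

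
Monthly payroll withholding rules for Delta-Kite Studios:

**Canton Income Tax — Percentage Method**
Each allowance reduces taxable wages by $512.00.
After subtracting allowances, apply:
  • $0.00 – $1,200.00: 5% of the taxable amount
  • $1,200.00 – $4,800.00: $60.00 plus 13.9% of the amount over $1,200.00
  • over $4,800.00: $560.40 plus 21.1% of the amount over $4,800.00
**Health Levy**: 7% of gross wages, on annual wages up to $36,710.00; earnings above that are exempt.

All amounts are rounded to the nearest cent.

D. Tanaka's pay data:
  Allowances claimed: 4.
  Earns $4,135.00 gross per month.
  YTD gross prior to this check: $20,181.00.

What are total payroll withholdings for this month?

Canton Income Tax: taxable = $4,135.00 − 4×$512.00 = $2,087.00
  $60.00 + 13.9% × ($2,087.00 − $1,200.00) = $60.00 + 13.9% × $887.00 = $183.29
Health Levy: 7% × $4,135.00 = $289.45
Total: $183.29 + $289.45 = $472.74

$472.74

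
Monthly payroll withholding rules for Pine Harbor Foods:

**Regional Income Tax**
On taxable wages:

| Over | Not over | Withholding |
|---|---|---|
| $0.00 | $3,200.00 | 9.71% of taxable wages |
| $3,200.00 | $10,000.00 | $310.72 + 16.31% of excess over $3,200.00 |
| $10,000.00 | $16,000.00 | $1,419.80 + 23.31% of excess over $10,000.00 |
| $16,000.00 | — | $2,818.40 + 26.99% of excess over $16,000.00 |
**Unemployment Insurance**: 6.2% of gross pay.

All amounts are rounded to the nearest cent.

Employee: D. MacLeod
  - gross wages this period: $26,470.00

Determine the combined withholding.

$7,285.39

Regional Income Tax: taxable = $26,470.00
  $2,818.40 + 26.99% × ($26,470.00 − $16,000.00) = $2,818.40 + 26.99% × $10,470.00 = $5,644.25
Unemployment Insurance: 6.2% × $26,470.00 = $1,641.14
Total: $5,644.25 + $1,641.14 = $7,285.39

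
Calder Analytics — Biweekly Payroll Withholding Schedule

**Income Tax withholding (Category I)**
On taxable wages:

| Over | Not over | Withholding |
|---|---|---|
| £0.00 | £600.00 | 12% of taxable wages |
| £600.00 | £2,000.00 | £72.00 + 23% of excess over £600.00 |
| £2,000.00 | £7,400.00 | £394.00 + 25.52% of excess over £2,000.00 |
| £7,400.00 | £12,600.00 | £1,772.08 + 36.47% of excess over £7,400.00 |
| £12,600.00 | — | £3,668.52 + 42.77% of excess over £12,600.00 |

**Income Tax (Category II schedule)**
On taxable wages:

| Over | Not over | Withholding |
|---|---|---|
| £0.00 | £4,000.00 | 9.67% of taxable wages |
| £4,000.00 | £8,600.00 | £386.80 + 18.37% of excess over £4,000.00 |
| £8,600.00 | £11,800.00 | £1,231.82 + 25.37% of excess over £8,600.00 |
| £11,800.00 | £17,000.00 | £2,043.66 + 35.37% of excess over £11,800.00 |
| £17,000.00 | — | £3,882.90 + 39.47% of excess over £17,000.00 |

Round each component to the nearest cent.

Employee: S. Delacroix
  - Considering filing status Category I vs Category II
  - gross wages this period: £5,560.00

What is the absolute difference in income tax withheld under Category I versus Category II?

£629.14

Income Tax (Category I): taxable = £5,560.00
  £394.00 + 25.52% × (£5,560.00 − £2,000.00) = £394.00 + 25.52% × £3,560.00 = £1,302.51
Income Tax (Category II): taxable = £5,560.00
  £386.80 + 18.37% × (£5,560.00 − £4,000.00) = £386.80 + 18.37% × £1,560.00 = £673.37
Difference: |£1,302.51 − £673.37| = £629.14 (higher under Category I)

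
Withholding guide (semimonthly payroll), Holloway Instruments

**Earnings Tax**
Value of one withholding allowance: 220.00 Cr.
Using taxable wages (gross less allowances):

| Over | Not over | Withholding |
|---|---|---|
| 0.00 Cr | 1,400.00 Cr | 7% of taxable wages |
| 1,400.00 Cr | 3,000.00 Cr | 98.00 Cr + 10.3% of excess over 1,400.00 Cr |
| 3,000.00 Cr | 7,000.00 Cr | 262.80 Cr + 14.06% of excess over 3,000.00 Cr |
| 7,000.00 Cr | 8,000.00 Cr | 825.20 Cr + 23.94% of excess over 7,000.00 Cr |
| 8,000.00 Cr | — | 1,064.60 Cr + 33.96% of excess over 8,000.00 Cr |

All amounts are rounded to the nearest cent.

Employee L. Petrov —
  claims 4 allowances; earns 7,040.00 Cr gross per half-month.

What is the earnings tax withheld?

Earnings Tax: taxable = 7,040.00 Cr − 4×220.00 Cr = 6,160.00 Cr
  262.80 Cr + 14.06% × (6,160.00 Cr − 3,000.00 Cr) = 262.80 Cr + 14.06% × 3,160.00 Cr = 707.10 Cr

707.10 Cr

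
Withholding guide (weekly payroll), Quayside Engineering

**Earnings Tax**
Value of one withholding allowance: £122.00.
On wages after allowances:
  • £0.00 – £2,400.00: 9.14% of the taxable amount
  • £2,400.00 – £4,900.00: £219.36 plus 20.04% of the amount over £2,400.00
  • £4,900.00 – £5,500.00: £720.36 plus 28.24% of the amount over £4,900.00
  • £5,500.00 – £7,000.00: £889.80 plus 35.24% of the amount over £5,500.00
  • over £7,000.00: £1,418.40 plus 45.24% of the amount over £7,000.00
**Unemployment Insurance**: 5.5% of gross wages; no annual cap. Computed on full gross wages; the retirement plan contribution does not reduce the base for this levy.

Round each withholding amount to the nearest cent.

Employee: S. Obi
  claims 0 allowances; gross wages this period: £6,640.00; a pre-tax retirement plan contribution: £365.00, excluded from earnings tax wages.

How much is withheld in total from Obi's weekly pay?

£1,528.11

Earnings Tax: taxable = £6,640.00 − £365.00 = £6,275.00
  £889.80 + 35.24% × (£6,275.00 − £5,500.00) = £889.80 + 35.24% × £775.00 = £1,162.91
Unemployment Insurance: 5.5% × £6,640.00 = £365.20
Total: £1,162.91 + £365.20 = £1,528.11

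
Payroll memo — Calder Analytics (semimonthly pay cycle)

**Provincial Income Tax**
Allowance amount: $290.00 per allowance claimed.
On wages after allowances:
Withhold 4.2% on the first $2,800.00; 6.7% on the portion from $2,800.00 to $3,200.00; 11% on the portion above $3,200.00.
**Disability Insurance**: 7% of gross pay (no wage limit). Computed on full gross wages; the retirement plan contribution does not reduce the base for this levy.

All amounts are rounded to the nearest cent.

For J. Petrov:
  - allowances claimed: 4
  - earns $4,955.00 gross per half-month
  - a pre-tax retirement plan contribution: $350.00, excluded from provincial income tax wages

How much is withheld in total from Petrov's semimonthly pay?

$518.20

Provincial Income Tax: taxable = $4,955.00 − $350.00 − 4×$290.00 = $3,445.00
  $144.40 + 11% × ($3,445.00 − $3,200.00) = $144.40 + 11% × $245.00 = $171.35
Disability Insurance: 7% × $4,955.00 = $346.85
Total: $171.35 + $346.85 = $518.20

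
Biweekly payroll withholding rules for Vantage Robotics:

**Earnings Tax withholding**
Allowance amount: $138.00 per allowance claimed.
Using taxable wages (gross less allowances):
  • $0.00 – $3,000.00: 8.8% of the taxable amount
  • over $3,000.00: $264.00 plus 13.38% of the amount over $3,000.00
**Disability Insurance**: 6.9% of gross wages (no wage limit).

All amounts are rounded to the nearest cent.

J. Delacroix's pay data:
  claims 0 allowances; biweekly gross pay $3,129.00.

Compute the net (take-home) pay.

$2,631.84

Earnings Tax: taxable = $3,129.00
  $264.00 + 13.38% × ($3,129.00 − $3,000.00) = $264.00 + 13.38% × $129.00 = $281.26
Disability Insurance: 6.9% × $3,129.00 = $215.90
Total withheld: $281.26 + $215.90 = $497.16
Net pay: $3,129.00 − $497.16 = $2,631.84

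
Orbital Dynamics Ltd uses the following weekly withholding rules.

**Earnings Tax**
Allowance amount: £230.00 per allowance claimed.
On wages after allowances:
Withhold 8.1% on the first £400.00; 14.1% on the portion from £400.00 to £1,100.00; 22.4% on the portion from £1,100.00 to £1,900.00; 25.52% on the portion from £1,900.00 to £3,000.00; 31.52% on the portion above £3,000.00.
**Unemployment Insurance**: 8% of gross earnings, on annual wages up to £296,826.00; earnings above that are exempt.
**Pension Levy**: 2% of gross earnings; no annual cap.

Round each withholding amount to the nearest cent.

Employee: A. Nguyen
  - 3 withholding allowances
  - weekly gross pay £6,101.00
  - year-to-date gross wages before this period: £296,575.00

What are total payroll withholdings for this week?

Earnings Tax: taxable = £6,101.00 − 3×£230.00 = £5,411.00
  £591.02 + 31.52% × (£5,411.00 − £3,000.00) = £591.02 + 31.52% × £2,411.00 = £1,350.97
Unemployment Insurance: cap £296,826.00 − YTD £296,575.00 = £251.00 subject; 8% × £251.00 = £20.08
Pension Levy: 2% × £6,101.00 = £122.02
Total: £1,350.97 + £20.08 + £122.02 = £1,493.07

£1,493.07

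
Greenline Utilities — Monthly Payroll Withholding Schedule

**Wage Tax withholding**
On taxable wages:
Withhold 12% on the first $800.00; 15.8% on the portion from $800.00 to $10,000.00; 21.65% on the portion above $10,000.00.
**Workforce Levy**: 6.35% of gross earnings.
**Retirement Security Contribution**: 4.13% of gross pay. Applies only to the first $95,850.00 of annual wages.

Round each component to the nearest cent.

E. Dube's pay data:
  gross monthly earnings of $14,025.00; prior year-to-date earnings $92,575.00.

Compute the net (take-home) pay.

Wage Tax: taxable = $14,025.00
  $1,549.60 + 21.65% × ($14,025.00 − $10,000.00) = $1,549.60 + 21.65% × $4,025.00 = $2,421.01
Workforce Levy: 6.35% × $14,025.00 = $890.59
Retirement Security Contribution: cap $95,850.00 − YTD $92,575.00 = $3,275.00 subject; 4.13% × $3,275.00 = $135.26
Total withheld: $2,421.01 + $890.59 + $135.26 = $3,446.86
Net pay: $14,025.00 − $3,446.86 = $10,578.14

$10,578.14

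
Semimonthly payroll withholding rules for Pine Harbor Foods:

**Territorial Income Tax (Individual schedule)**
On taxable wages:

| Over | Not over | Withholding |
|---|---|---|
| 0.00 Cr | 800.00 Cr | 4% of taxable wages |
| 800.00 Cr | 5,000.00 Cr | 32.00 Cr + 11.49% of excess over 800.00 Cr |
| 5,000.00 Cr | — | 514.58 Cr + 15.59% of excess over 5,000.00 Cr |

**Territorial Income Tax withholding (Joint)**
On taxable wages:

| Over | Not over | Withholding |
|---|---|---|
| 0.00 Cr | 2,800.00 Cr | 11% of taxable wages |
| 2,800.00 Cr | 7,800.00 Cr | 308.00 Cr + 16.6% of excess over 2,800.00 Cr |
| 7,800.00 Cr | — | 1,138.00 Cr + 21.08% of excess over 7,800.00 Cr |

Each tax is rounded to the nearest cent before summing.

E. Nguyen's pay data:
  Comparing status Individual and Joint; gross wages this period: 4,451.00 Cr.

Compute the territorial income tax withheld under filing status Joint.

Territorial Income Tax (Joint): taxable = 4,451.00 Cr
  308.00 Cr + 16.6% × (4,451.00 Cr − 2,800.00 Cr) = 308.00 Cr + 16.6% × 1,651.00 Cr = 582.07 Cr

582.07 Cr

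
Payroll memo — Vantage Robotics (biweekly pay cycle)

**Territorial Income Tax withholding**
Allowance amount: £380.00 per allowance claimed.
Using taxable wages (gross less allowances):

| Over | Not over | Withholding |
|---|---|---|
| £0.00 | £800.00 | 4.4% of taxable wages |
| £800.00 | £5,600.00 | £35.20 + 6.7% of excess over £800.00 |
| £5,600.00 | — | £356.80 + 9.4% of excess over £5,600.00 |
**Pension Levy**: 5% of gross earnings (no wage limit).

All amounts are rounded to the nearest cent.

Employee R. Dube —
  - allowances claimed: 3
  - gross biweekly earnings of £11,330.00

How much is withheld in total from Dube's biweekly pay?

£1,354.76

Territorial Income Tax: taxable = £11,330.00 − 3×£380.00 = £10,190.00
  £356.80 + 9.4% × (£10,190.00 − £5,600.00) = £356.80 + 9.4% × £4,590.00 = £788.26
Pension Levy: 5% × £11,330.00 = £566.50
Total: £788.26 + £566.50 = £1,354.76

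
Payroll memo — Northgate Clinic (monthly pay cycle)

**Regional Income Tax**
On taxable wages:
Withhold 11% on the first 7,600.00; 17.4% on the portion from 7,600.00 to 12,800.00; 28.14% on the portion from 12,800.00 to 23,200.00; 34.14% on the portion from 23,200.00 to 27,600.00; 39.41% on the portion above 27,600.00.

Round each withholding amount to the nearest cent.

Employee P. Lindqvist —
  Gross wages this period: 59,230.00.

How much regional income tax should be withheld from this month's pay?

Regional Income Tax: taxable = 59,230.00
  6,169.52 + 39.41% × (59,230.00 − 27,600.00) = 6,169.52 + 39.41% × 31,630.00 = 18,634.90

18,634.90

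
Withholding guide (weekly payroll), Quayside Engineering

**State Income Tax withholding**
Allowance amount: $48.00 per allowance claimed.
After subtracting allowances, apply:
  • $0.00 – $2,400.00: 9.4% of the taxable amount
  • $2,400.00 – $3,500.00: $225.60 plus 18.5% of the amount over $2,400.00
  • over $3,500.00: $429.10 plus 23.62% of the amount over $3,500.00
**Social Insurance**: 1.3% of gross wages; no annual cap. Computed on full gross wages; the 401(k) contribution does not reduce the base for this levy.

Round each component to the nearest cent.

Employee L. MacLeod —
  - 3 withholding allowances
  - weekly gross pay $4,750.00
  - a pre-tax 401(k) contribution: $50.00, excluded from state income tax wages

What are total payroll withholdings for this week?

State Income Tax: taxable = $4,750.00 − $50.00 − 3×$48.00 = $4,556.00
  $429.10 + 23.62% × ($4,556.00 − $3,500.00) = $429.10 + 23.62% × $1,056.00 = $678.53
Social Insurance: 1.3% × $4,750.00 = $61.75
Total: $678.53 + $61.75 = $740.28

$740.28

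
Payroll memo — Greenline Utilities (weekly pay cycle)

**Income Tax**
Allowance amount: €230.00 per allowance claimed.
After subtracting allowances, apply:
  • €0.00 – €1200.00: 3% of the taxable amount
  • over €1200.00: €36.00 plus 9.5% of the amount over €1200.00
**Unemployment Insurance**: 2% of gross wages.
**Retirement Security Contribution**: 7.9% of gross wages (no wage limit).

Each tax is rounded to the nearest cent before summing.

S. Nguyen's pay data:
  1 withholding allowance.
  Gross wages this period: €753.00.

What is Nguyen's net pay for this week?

€662.76

Income Tax: taxable = €753.00 − 1×€230.00 = €523.00
  3% × €523.00 = €15.69
Unemployment Insurance: 2% × €753.00 = €15.06
Retirement Security Contribution: 7.9% × €753.00 = €59.49
Total withheld: €15.69 + €15.06 + €59.49 = €90.24
Net pay: €753.00 − €90.24 = €662.76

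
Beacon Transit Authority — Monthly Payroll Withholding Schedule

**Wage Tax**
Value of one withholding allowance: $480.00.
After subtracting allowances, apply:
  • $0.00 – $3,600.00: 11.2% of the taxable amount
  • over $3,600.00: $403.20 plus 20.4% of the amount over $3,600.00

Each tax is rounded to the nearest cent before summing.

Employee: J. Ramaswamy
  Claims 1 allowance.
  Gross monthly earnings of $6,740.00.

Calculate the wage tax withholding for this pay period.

$945.84

Wage Tax: taxable = $6,740.00 − 1×$480.00 = $6,260.00
  $403.20 + 20.4% × ($6,260.00 − $3,600.00) = $403.20 + 20.4% × $2,660.00 = $945.84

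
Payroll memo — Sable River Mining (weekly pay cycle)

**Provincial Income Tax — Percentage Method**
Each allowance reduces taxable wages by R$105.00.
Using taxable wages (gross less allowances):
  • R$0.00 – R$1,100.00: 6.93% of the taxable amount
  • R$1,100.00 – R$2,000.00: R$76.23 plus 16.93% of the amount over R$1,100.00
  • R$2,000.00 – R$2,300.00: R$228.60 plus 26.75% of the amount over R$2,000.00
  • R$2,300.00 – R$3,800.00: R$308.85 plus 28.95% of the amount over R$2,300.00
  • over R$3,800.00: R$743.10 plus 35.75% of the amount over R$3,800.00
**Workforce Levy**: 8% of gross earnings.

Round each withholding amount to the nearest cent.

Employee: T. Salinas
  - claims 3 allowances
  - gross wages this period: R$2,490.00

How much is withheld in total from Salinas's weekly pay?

Provincial Income Tax: taxable = R$2,490.00 − 3×R$105.00 = R$2,175.00
  R$228.60 + 26.75% × (R$2,175.00 − R$2,000.00) = R$228.60 + 26.75% × R$175.00 = R$275.41
Workforce Levy: 8% × R$2,490.00 = R$199.20
Total: R$275.41 + R$199.20 = R$474.61

R$474.61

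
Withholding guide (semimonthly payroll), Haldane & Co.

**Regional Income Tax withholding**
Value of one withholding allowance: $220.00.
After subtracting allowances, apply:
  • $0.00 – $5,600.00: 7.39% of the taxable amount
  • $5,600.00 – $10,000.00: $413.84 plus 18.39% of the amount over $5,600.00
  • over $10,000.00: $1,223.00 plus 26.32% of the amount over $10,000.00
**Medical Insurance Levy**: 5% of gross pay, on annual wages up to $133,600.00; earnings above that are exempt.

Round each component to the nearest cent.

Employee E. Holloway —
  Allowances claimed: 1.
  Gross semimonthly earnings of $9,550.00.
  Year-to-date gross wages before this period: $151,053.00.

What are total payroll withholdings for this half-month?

Regional Income Tax: taxable = $9,550.00 − 1×$220.00 = $9,330.00
  $413.84 + 18.39% × ($9,330.00 − $5,600.00) = $413.84 + 18.39% × $3,730.00 = $1,099.79
Medical Insurance Levy: YTD $151,053.00 ≥ cap $133,600.00 → $0.00
Total: $1,099.79 + $0.00 = $1,099.79

$1,099.79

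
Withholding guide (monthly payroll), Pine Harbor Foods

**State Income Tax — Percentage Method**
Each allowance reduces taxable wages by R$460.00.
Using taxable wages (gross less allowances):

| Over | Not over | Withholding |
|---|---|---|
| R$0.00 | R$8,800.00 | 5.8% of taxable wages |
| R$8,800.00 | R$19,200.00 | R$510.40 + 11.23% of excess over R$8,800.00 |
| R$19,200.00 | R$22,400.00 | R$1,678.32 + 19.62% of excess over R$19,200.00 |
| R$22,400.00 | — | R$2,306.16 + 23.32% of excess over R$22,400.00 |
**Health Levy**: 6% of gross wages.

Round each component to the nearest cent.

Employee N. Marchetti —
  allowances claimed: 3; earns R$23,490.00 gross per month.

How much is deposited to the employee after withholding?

State Income Tax: taxable = R$23,490.00 − 3×R$460.00 = R$22,110.00
  R$1,678.32 + 19.62% × (R$22,110.00 − R$19,200.00) = R$1,678.32 + 19.62% × R$2,910.00 = R$2,249.26
Health Levy: 6% × R$23,490.00 = R$1,409.40
Total withheld: R$2,249.26 + R$1,409.40 = R$3,658.66
Net pay: R$23,490.00 − R$3,658.66 = R$19,831.34

R$19,831.34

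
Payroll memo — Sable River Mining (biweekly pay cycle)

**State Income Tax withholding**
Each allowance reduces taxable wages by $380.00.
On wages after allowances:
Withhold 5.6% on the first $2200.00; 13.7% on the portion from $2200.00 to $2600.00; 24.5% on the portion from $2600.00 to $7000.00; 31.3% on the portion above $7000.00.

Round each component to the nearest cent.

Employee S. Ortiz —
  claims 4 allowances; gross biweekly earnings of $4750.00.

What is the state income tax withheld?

State Income Tax: taxable = $4750.00 − 4×$380.00 = $3230.00
  $178.00 + 24.5% × ($3230.00 − $2600.00) = $178.00 + 24.5% × $630.00 = $332.35

$332.35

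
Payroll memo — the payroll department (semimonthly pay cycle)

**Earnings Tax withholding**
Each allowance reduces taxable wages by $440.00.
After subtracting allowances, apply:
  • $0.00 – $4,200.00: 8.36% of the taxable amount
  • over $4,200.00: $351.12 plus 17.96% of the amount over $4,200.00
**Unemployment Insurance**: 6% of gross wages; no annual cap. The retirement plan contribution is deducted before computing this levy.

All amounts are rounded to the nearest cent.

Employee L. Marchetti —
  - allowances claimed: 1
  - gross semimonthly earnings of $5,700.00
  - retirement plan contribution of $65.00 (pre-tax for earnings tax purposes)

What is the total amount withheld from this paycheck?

$867.92

Earnings Tax: taxable = $5,700.00 − $65.00 − 1×$440.00 = $5,195.00
  $351.12 + 17.96% × ($5,195.00 − $4,200.00) = $351.12 + 17.96% × $995.00 = $529.82
Unemployment Insurance: 6% × $5,635.00 = $338.10
Total: $529.82 + $338.10 = $867.92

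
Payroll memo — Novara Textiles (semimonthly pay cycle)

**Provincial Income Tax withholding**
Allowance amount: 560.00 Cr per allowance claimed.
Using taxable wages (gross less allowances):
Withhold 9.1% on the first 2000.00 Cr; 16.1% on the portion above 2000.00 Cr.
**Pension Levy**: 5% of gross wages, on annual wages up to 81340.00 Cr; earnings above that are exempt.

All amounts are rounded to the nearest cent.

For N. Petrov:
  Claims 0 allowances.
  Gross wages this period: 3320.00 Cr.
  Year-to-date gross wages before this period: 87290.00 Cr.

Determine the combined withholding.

394.52 Cr

Provincial Income Tax: taxable = 3320.00 Cr
  182.00 Cr + 16.1% × (3320.00 Cr − 2000.00 Cr) = 182.00 Cr + 16.1% × 1320.00 Cr = 394.52 Cr
Pension Levy: YTD 87290.00 Cr ≥ cap 81340.00 Cr → 0.00 Cr
Total: 394.52 Cr + 0.00 Cr = 394.52 Cr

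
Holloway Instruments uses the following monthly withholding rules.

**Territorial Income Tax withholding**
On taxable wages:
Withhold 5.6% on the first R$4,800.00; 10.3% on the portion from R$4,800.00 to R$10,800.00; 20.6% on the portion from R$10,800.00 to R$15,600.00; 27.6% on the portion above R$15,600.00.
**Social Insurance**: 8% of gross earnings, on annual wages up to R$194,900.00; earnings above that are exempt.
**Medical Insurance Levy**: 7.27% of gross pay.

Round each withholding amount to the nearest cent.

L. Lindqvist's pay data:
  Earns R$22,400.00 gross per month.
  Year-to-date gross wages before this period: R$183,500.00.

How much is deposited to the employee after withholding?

Territorial Income Tax: taxable = R$22,400.00
  R$1,875.60 + 27.6% × (R$22,400.00 − R$15,600.00) = R$1,875.60 + 27.6% × R$6,800.00 = R$3,752.40
Social Insurance: cap R$194,900.00 − YTD R$183,500.00 = R$11,400.00 subject; 8% × R$11,400.00 = R$912.00
Medical Insurance Levy: 7.27% × R$22,400.00 = R$1,628.48
Total withheld: R$3,752.40 + R$912.00 + R$1,628.48 = R$6,292.88
Net pay: R$22,400.00 − R$6,292.88 = R$16,107.12

R$16,107.12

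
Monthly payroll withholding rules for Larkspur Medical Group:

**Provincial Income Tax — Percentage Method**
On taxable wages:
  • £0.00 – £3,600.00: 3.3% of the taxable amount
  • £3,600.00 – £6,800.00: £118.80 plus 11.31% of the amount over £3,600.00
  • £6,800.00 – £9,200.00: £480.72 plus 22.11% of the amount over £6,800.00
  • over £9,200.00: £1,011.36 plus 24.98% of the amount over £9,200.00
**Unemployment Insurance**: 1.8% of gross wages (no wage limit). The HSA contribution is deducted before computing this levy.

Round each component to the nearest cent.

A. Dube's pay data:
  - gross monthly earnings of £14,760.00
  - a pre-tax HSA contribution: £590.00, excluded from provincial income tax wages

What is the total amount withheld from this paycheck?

Provincial Income Tax: taxable = £14,760.00 − £590.00 = £14,170.00
  £1,011.36 + 24.98% × (£14,170.00 − £9,200.00) = £1,011.36 + 24.98% × £4,970.00 = £2,252.87
Unemployment Insurance: 1.8% × £14,170.00 = £255.06
Total: £2,252.87 + £255.06 = £2,507.93

£2,507.93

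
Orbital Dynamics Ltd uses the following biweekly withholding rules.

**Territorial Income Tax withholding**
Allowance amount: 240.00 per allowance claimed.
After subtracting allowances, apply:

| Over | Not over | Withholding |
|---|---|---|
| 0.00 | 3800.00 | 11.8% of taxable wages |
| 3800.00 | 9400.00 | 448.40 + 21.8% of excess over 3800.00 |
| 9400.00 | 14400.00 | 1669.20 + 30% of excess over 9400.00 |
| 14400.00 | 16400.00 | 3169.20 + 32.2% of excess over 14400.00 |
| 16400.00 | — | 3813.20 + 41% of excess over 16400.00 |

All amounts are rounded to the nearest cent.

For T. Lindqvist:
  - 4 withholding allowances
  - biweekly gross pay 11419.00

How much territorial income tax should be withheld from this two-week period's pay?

Territorial Income Tax: taxable = 11419.00 − 4×240.00 = 10459.00
  1669.20 + 30% × (10459.00 − 9400.00) = 1669.20 + 30% × 1059.00 = 1986.90

1986.90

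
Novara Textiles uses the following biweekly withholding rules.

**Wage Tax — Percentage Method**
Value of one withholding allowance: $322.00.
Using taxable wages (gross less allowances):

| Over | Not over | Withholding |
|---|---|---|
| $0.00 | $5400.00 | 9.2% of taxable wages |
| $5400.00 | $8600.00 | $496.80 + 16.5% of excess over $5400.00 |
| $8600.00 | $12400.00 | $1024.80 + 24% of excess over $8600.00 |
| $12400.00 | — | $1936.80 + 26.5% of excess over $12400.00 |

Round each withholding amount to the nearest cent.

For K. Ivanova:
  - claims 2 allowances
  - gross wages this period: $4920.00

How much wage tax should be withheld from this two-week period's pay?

$393.39

Wage Tax: taxable = $4920.00 − 2×$322.00 = $4276.00
  9.2% × $4276.00 = $393.39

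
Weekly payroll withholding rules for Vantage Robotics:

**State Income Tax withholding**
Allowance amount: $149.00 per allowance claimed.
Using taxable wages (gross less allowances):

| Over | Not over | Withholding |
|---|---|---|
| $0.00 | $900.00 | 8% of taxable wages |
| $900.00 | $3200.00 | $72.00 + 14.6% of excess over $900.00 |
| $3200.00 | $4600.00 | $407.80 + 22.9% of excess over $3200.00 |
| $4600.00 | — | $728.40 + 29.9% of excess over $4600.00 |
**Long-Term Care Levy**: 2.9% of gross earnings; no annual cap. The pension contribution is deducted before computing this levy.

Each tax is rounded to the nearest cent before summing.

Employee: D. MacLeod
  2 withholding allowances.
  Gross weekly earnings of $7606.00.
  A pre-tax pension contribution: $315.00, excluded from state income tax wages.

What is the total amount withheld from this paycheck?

$1655.35

State Income Tax: taxable = $7606.00 − $315.00 − 2×$149.00 = $6993.00
  $728.40 + 29.9% × ($6993.00 − $4600.00) = $728.40 + 29.9% × $2393.00 = $1443.91
Long-Term Care Levy: 2.9% × $7291.00 = $211.44
Total: $1443.91 + $211.44 = $1655.35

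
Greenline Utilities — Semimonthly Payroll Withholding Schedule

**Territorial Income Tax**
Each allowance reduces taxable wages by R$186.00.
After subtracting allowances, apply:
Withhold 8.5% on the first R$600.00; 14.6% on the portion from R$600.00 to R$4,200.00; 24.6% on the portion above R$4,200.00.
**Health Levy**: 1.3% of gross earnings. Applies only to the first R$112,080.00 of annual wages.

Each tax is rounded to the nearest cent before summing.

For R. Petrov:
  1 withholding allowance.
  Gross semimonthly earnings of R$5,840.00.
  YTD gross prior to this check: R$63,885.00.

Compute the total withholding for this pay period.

R$1,010.20

Territorial Income Tax: taxable = R$5,840.00 − 1×R$186.00 = R$5,654.00
  R$576.60 + 24.6% × (R$5,654.00 − R$4,200.00) = R$576.60 + 24.6% × R$1,454.00 = R$934.28
Health Levy: 1.3% × R$5,840.00 = R$75.92
Total: R$934.28 + R$75.92 = R$1,010.20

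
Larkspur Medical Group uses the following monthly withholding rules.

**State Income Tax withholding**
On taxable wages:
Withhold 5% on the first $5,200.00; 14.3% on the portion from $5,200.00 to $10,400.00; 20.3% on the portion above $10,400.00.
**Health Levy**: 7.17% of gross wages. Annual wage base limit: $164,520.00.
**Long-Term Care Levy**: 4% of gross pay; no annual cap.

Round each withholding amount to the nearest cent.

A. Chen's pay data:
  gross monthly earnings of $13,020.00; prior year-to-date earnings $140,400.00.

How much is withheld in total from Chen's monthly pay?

$2,989.79

State Income Tax: taxable = $13,020.00
  $1,003.60 + 20.3% × ($13,020.00 − $10,400.00) = $1,003.60 + 20.3% × $2,620.00 = $1,535.46
Health Levy: 7.17% × $13,020.00 = $933.53
Long-Term Care Levy: 4% × $13,020.00 = $520.80
Total: $1,535.46 + $933.53 + $520.80 = $2,989.79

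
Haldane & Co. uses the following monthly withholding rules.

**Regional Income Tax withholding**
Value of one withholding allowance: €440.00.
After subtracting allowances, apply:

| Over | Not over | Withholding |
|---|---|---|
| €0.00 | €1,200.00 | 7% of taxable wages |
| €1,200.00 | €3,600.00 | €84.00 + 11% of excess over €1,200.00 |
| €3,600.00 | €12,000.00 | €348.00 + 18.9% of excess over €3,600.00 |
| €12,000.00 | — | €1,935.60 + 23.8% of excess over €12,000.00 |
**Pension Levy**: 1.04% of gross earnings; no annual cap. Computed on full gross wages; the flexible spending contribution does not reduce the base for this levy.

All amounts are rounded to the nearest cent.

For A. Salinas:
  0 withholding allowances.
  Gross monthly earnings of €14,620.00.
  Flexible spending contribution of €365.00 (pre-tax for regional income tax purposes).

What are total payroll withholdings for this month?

€2,624.34

Regional Income Tax: taxable = €14,620.00 − €365.00 = €14,255.00
  €1,935.60 + 23.8% × (€14,255.00 − €12,000.00) = €1,935.60 + 23.8% × €2,255.00 = €2,472.29
Pension Levy: 1.04% × €14,620.00 = €152.05
Total: €2,472.29 + €152.05 = €2,624.34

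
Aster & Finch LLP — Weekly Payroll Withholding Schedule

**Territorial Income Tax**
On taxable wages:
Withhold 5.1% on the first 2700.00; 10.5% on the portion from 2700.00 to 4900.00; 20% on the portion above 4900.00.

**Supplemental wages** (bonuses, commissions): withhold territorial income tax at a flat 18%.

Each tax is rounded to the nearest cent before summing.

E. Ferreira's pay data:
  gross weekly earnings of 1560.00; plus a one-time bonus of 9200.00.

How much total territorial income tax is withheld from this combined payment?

1735.56

Territorial Income Tax: taxable = 1560.00
  5.1% × 1560.00 = 79.56
Supplemental (18% flat on bonus): 18% × 9200.00 = 1656.00
Total territorial income tax: 79.56 + 1656.00 = 1735.56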